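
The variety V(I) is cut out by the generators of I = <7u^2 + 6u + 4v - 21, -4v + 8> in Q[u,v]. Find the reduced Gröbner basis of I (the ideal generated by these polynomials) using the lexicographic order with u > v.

f_1 = 7u^2 + 6u + 4v - 21, LT = u^2.
f_2 = -4v + 8, LT = v.

The S-polynomials (S(f_1,f_2)) all reduce to 0 modulo the current basis, so we have a Gröbner basis.

G = {u^2 + 6/7u - 13/7, v - 2}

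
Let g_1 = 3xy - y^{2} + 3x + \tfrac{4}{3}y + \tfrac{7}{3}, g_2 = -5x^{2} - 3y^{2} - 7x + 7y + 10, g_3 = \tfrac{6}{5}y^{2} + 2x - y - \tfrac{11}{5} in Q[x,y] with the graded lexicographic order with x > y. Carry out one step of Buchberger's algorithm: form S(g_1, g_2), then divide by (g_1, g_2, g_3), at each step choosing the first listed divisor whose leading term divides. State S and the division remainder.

S(g_1, g_2) = -\tfrac{1}{3}xy^{2} - \tfrac{3}{5}y^{3} + x^{2} - \tfrac{43}{45}xy + \tfrac{7}{5}y^{2} + \tfrac{7}{9}x + 2y; remainder on division = -\tfrac{508}{243}x + \tfrac{1036}{405}y + \tfrac{1036}{405}.

lcm(LM(g_1), LM(g_2)) = x^{2}y.
S = (lcm/LT(g_1))·g_1 − (lcm/LT(g_2))·g_2 = -\tfrac{1}{3}xy^{2} - \tfrac{3}{5}y^{3} + x^{2} - \tfrac{43}{45}xy + \tfrac{7}{5}y^{2} + \tfrac{7}{9}x + 2y.
Reduce S modulo (g_1, g_2, g_3) in that order:
  leading term xy^{2}: subtract (-\tfrac{1}{9}y)·g_1 from -\tfrac{1}{3}xy^{2} - \tfrac{3}{5}y^{3} + x^{2} - \tfrac{43}{45}xy + \tfrac{7}{5}y^{2} + \tfrac{7}{9}x + 2y → -\tfrac{32}{45}y^{3} + x^{2} - \tfrac{28}{45}xy + \tfrac{209}{135}y^{2} + \tfrac{7}{9}x + \tfrac{61}{27}y
  leading term y^{3}: subtract (-\tfrac{16}{27}y)·g_3 from -\tfrac{32}{45}y^{3} + x^{2} - \tfrac{28}{45}xy + \tfrac{209}{135}y^{2} + \tfrac{7}{9}x + \tfrac{61}{27}y → x^{2} + \tfrac{76}{135}xy + \tfrac{43}{45}y^{2} + \tfrac{7}{9}x + \tfrac{43}{45}y
  leading term x^{2}: subtract (-\tfrac{1}{5})·g_2 from x^{2} + \tfrac{76}{135}xy + \tfrac{43}{45}y^{2} + \tfrac{7}{9}x + \tfrac{43}{45}y → \tfrac{76}{135}xy + \tfrac{16}{45}y^{2} - \tfrac{28}{45}x + \tfrac{106}{45}y + 2
  leading term xy: subtract (\tfrac{76}{405})·g_1 from \tfrac{76}{135}xy + \tfrac{16}{45}y^{2} - \tfrac{28}{45}x + \tfrac{106}{45}y + 2 → \tfrac{44}{81}y^{2} - \tfrac{32}{27}x + \tfrac{2558}{1215}y + \tfrac{1898}{1215}
  leading term y^{2}: subtract (\tfrac{110}{243})·g_3 from \tfrac{44}{81}y^{2} - \tfrac{32}{27}x + \tfrac{2558}{1215}y + \tfrac{1898}{1215} → -\tfrac{508}{243}x + \tfrac{1036}{405}y + \tfrac{1036}{405}
  leading term x: no divisor's leading term divides it; move -\tfrac{508}{243}x to the remainder.
  leading term y: no divisor's leading term divides it; move \tfrac{1036}{405}y to the remainder.
  leading term 1: no divisor's leading term divides it; move \tfrac{1036}{405} to the remainder.
The remainder -\tfrac{508}{243}x + \tfrac{1036}{405}y + \tfrac{1036}{405} is nonzero, so it would be added as the next basis element.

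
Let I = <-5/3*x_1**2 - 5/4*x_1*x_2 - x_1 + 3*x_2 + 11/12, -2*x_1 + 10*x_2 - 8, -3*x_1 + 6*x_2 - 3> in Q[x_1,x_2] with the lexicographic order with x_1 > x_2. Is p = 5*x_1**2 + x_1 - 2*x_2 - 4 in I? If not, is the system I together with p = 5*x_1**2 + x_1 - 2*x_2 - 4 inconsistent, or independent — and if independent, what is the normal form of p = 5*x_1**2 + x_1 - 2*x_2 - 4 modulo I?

First compute the reduced Gröbner basis of I by Buchberger's algorithm.
f_1 = -5/3*x_1**2 - 5/4*x_1*x_2 - x_1 + 3*x_2 + 11/12, LT = x_1**2.
f_2 = -2*x_1 + 10*x_2 - 8, LT = x_1.
f_3 = -3*x_1 + 6*x_2 - 3, LT = x_1.

S(f_1,f_2): lcm = x_1**2. S = 23/4*x_1*x_2 - 17/5*x_1 - 9/5*x_2 - 11/20.
  reduce S modulo (f_1, f_2, f_3):
  remainder 115/4*x_2**2 - 209/5*x_2 + 261/20 ≠ 0; add h_4 = 115/4*x_2**2 - 209/5*x_2 + 261/20 to the basis.

S(f_1,f_3): lcm = x_1**2. S = 11/4*x_1*x_2 - 2/5*x_1 - 9/5*x_2 - 11/20.
  reduce S modulo (f_1, f_2, f_3, h_4):
  remainder 597/115*x_2 - 597/115 ≠ 0; add h_5 = 597/115*x_2 - 597/115 to the basis.

The other S-polynomials (S(f_2,f_3), S(f_1,h_4), S(f_2,h_4), S(f_3,h_4), S(f_1,h_5), S(f_2,h_5), S(f_3,h_5), S(h_4,h_5)) all reduce to 0 modulo the current basis, so we have a Gröbner basis.
Inter-reduce: drop elements whose leading term is divisible by another's, tail-reduce, and make monic.
Reduced Gröbner basis: {x_1 - 1, x_2 - 1}.
Label its elements g_1 = x_1 - 1, g_2 = x_2 - 1.

Reduce p = 5*x_1**2 + x_1 - 2*x_2 - 4 modulo G:
  leading term x_1**2: subtract (5*x_1)·g_1 from 5*x_1**2 + x_1 - 2*x_2 - 4 → 6*x_1 - 2*x_2 - 4
  leading term x_1: subtract (6)·g_1 from 6*x_1 - 2*x_2 - 4 → -2*x_2 + 2
  leading term x_2: subtract (-2)·g_2 from -2*x_2 + 2 → 0
  normal form = 0.
Since the normal form is 0, p ∈ I.

5*x_1**2 + x_1 - 2*x_2 - 4 lies in I (it reduces to 0).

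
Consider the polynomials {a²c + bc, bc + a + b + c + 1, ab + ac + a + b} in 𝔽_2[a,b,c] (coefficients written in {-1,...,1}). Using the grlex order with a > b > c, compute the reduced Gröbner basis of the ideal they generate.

G = {ac² + ac + b² + c² + a + c, b³ + b² + a + c + 1, c³ + ac + b² + a + c, a² + b² + c² + 1, ab + ac + a + b, bc + a + b + c + 1}

This is the nonlinear analogue of row-reducing a linear system.

f_1 = a²c + bc, LT = a²c.
f_2 = bc + a + b + c + 1, LT = bc.
f_3 = ab + ac + a + b, LT = ab.

S(f_1,f_2): lcm = a²bc. S = a³ + a²b + a²c + b²c + a².
  leading term a³: no divisor's leading term divides it; move a³ to the remainder.
  leading term a²b: subtract (a)·f_3 from a²b + a²c + b²c + a² → b²c + ab
  leading term b²c: subtract (b)·f_2 from b²c + ab → b² + bc + b
  leading term b²: no divisor's leading term divides it; move b² to the remainder.
  leading term bc: subtract (1)·f_2 from bc + b → a + c + 1
  leading term a: no divisor's leading term divides it; move a to the remainder.
  leading term c: no divisor's leading term divides it; move c to the remainder.
  leading term 1: no divisor's leading term divides it; move 1 to the remainder.
  remainder a³ + b² + a + c + 1 ≠ 0; add g_4 = a³ + b² + a + c + 1 to the basis.

S(f_1,f_3): lcm = a²bc. S = a²c² + a²c + abc + b²c.
  leading term a²c²: subtract (c)·f_1 from a²c² + a²c + abc + b²c → a²c + abc + b²c + bc²
  leading term a²c: subtract (1)·f_1 from a²c + abc + b²c + bc² → abc + b²c + bc² + bc
  leading term abc: subtract (a)·f_2 from abc + b²c + bc² + bc → b²c + bc² + a² + ab + ac + bc + a
  leading term b²c: subtract (b)·f_2 from b²c + bc² + a² + ab + ac + bc + a → bc² + a² + ac + b² + a + b
  leading term bc²: subtract (c)·f_2 from bc² + a² + ac + b² + a + b → a² + b² + bc + c² + a + b + c
  leading term a²: no divisor's leading term divides it; move a² to the remainder.
  leading term b²: no divisor's leading term divides it; move b² to the remainder.
  leading term bc: subtract (1)·f_2 from bc + c² + a + b + c → c² + 1
  leading term c²: no divisor's leading term divides it; move c² to the remainder.
  leading term 1: no divisor's leading term divides it; move 1 to the remainder.
  remainder a² + b² + c² + 1 ≠ 0; add g_5 = a² + b² + c² + 1 to the basis.

S(f_2,f_3): lcm = abc. S = ac² + a² + ab + bc + a.
  leading term ac²: no divisor's leading term divides it; move ac² to the remainder.
  leading term a²: subtract (1)·g_5 from a² + ab + bc + a → ab + b² + bc + c² + a + 1
  leading term ab: subtract (1)·f_3 from ab + b² + bc + c² + a + 1 → ac + b² + bc + c² + b + 1
  leading term ac: no divisor's leading term divides it; move ac to the remainder.
  leading term b²: no divisor's leading term divides it; move b² to the remainder.
  leading term bc: subtract (1)·f_2 from bc + c² + b + 1 → c² + a + c
  leading term c²: no divisor's leading term divides it; move c² to the remainder.
  leading term a: no divisor's leading term divides it; move a to the remainder.
  leading term c: no divisor's leading term divides it; move c to the remainder.
  remainder ac² + ac + b² + c² + a + c ≠ 0; add g_6 = ac² + ac + b² + c² + a + c to the basis.

S(f_3,g_4): lcm = a³b. S = a³c + a³ + a²b + b³ + ab + bc + b.
  leading term a³c: subtract (a)·f_1 from a³c + a³ + a²b + b³ + ab + bc + b → a³ + a²b + abc + b³ + ab + bc + b
  leading term a³: subtract (1)·g_4 from a³ + a²b + abc + b³ + ab + bc + b → a²b + abc + b³ + ab + b² + bc + a + b + c + 1
  leading term a²b: subtract (a)·f_3 from a²b + abc + b³ + ab + b² + bc + a + b + c + 1 → a²c + abc + b³ + a² + b² + bc + a + b + c + 1
  leading term a²c: subtract (1)·f_1 from a²c + abc + b³ + a² + b² + bc + a + b + c + 1 → abc + b³ + a² + b² + a + b + c + 1
  leading term abc: subtract (a)·f_2 from abc + b³ + a² + b² + a + b + c + 1 → b³ + ab + ac + b² + b + c + 1
  leading term b³: no divisor's leading term divides it; move b³ to the remainder.
  leading term ab: subtract (1)·f_3 from ab + ac + b² + b + c + 1 → b² + a + c + 1
  leading term b²: no divisor's leading term divides it; move b² to the remainder.
  leading term a: no divisor's leading term divides it; move a to the remainder.
  leading term c: no divisor's leading term divides it; move c to the remainder.
  leading term 1: no divisor's leading term divides it; move 1 to the remainder.
  remainder b³ + b² + a + c + 1 ≠ 0; add g_7 = b³ + b² + a + c + 1 to the basis.

S(f_1,g_5): lcm = a²c. S = b²c + c³ + bc + c.
  leading term b²c: subtract (b)·f_2 from b²c + c³ + bc + c → c³ + ab + b² + b + c
  leading term c³: no divisor's leading term divides it; move c³ to the remainder.
  leading term ab: subtract (1)·f_3 from ab + b² + b + c → ac + b² + a + c
  leading term ac: no divisor's leading term divides it; move ac to the remainder.
  leading term b²: no divisor's leading term divides it; move b² to the remainder.
  leading term a: no divisor's leading term divides it; move a to the remainder.
  leading term c: no divisor's leading term divides it; move c to the remainder.
  remainder c³ + ac + b² + a + c ≠ 0; add g_8 = c³ + ac + b² + a + c to the basis.

The other S-polynomials (S(f_1,g_4), S(f_2,g_4), S(f_2,g_5), S(f_3,g_5), S(g_4,g_5), S(f_1,g_6), S(f_2,g_6), S(f_3,g_6), S(g_4,g_6), S(g_5,g_6), S(f_1,g_7), S(f_2,g_7), S(f_3,g_7), S(g_4,g_7), S(g_5,g_7), S(g_6,g_7), S(f_1,g_8), S(f_2,g_8), S(f_3,g_8), S(g_4,g_8), S(g_5,g_8), S(g_6,g_8), S(g_7,g_8)) all reduce to 0 modulo the current basis, so we have a Gröbner basis.
Inter-reduce: drop elements whose leading term is divisible by another's, tail-reduce, and make monic.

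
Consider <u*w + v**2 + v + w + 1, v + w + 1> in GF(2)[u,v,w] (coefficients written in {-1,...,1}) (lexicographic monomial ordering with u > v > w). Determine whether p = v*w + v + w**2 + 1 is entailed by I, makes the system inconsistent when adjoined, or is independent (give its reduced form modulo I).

First compute the reduced Gröbner basis of I by Buchberger's algorithm.
f_1 = u*w + v**2 + v + w + 1, LT = u*w.
f_2 = v + w + 1, LT = v.

The S-polynomials (S(f_1,f_2)) all reduce to 0 modulo the current basis, so we have a Gröbner basis.
Inter-reduce: drop elements whose leading term is divisible by another's, tail-reduce, and make monic.
Reduced Gröbner basis: {u*w + w**2 + 1, v + w + 1}.
Label its elements g_1 = u*w + w**2 + 1, g_2 = v + w + 1.

Reduce p = v*w + v + w**2 + 1 modulo G:
  leading term v*w: subtract (w)·g_2 from v*w + v + w**2 + 1 → v + w + 1
  leading term v: subtract (1)·g_2 from v + w + 1 → 0
  normal form = 0.
Since the normal form is 0, p ∈ I.

v*w + v + w**2 + 1 lies in I (it reduces to 0).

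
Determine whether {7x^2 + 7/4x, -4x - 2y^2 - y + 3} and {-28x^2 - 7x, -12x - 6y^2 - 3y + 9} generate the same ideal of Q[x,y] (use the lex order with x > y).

Equality of ideals is decidable: compute both reduced Gröbner bases (unique for the ordering) and check whether they agree.
Buchberger on the first generating set:
f_1 = 7x^2 + 7/4x, LT = x^2.
f_2 = -4x - 2y^2 - y + 3, LT = x.

S(f_1,f_2): lcm = x^2. S = -1/2xy^2 - 1/4xy + x.
  reduce S modulo (f_1, f_2):
  remainder 1/4y^4 + 1/4y^3 - 13/16y^2 - 7/16y + 3/4 ≠ 0; add g_3 = 1/4y^4 + 1/4y^3 - 13/16y^2 - 7/16y + 3/4 to the basis.

The other S-polynomials (S(f_1,g_3), S(f_2,g_3)) all reduce to 0 modulo the current basis, so we have a Gröbner basis.
Inter-reduce: drop elements whose leading term is divisible by another's, tail-reduce, and make monic.
Reduced Gröbner basis: {x + 1/2y^2 + 1/4y - 3/4, y^4 + y^3 - 13/4y^2 - 7/4y + 3}.

Buchberger on the second generating set:
h_1 = -28x^2 - 7x, LT = x^2.
h_2 = -12x - 6y^2 - 3y + 9, LT = x.

S(h_1,h_2): lcm = x^2. S = -1/2xy^2 - 1/4xy + x.
  reduce S modulo (h_1, h_2):
  remainder 1/4y^4 + 1/4y^3 - 13/16y^2 - 7/16y + 3/4 ≠ 0; add k_3 = 1/4y^4 + 1/4y^3 - 13/16y^2 - 7/16y + 3/4 to the basis.

The other S-polynomials (S(h_1,k_3), S(h_2,k_3)) all reduce to 0 modulo the current basis, so we have a Gröbner basis.
Inter-reduce: drop elements whose leading term is divisible by another's, tail-reduce, and make monic.
Reduced Gröbner basis: {x + 1/2y^2 + 1/4y - 3/4, y^4 + y^3 - 13/4y^2 - 7/4y + 3}.

Same reduced basis, so the two generating sets span the same ideal.

Yes, the ideals are equal.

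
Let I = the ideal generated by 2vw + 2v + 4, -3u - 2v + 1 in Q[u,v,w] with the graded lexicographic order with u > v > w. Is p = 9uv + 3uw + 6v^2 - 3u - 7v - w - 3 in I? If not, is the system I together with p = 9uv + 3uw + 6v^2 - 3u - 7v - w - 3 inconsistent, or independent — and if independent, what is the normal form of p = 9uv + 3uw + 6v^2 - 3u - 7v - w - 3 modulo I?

9uv + 3uw + 6v^2 - 3u - 7v - w - 3 lies in I (it reduces to 0).

First compute the reduced Gröbner basis of I by Buchberger's algorithm.
f_1 = 2vw + 2v + 4, LT = vw.
f_2 = -3u - 2v + 1, LT = u.

The S-polynomials (S(f_1,f_2)) all reduce to 0 modulo the current basis, so we have a Gröbner basis.
Inter-reduce: drop elements whose leading term is divisible by another's, tail-reduce, and make monic.
Reduced Gröbner basis: {vw + v + 2, u + 2/3v - 1/3}.
Label its elements g_1 = vw + v + 2, g_2 = u + 2/3v - 1/3.

Reduce p = 9uv + 3uw + 6v^2 - 3u - 7v - w - 3 modulo G:
  leading term uv: subtract (9v)·g_2 from 9uv + 3uw + 6v^2 - 3u - 7v - w - 3 → 3uw - 3u - 4v - w - 3
  leading term uw: subtract (3w)·g_2 from 3uw - 3u - 4v - w - 3 → -2vw - 3u - 4v - 3
  leading term vw: subtract (-2)·g_1 from -2vw - 3u - 4v - 3 → -3u - 2v + 1
  leading term u: subtract (-3)·g_2 from -3u - 2v + 1 → 0
  normal form = 0.
Since the normal form is 0, p ∈ I.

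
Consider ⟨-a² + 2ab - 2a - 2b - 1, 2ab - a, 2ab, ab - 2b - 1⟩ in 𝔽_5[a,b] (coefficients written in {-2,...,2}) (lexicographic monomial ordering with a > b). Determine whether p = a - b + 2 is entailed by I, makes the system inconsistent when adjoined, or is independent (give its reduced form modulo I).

First compute the reduced Gröbner basis of I by Buchberger's algorithm.
f_1 = -a² + 2ab - 2a - 2b - 1, LT = a².
f_2 = 2ab - a, LT = ab.
f_3 = 2ab, LT = ab.
f_4 = ab - 2b - 1, LT = ab.

S(f_1,f_2): lcm = a²b. S = -2a² - 2ab² + 2ab + 2b² + b.
  reduce S modulo (f_1, f_2, f_3, f_4):
  remainder 2b² + 2 ≠ 0; add h_5 = 2b² + 2 to the basis.

S(f_1,f_3): lcm = a²b. S = -2ab² + 2ab + 2b² + b.
  reduce S modulo (f_1, f_2, f_3, f_4, h_5):
  remainder -2a + b - 2 ≠ 0; add h_6 = -2a + b - 2 to the basis.

S(f_1,f_4): lcm = a²b. S = -2ab² - ab + a + 2b² + b.
  reduce S modulo (f_1, f_2, f_3, f_4, h_5, h_6):
  remainder b - 2 ≠ 0; add h_7 = b - 2 to the basis.

The other S-polynomials (S(f_2,f_3), S(f_2,f_4), S(f_3,f_4), S(f_1,h_5), S(f_2,h_5), S(f_3,h_5), S(f_4,h_5), S(f_1,h_6), S(f_2,h_6), S(f_3,h_6), S(f_4,h_6), S(h_5,h_6), S(f_1,h_7), S(f_2,h_7), S(f_3,h_7), S(f_4,h_7), S(h_5,h_7), S(h_6,h_7)) all reduce to 0 modulo the current basis, so we have a Gröbner basis.
Inter-reduce: drop elements whose leading term is divisible by another's, tail-reduce, and make monic.
Reduced Gröbner basis: {a, b - 2}.
Label its elements g_1 = a, g_2 = b - 2.

Reduce p = a - b + 2 modulo G:
  leading term a: subtract (1)·g_1 from a - b + 2 → -b + 2
  leading term b: subtract (-1)·g_2 from -b + 2 → 0
  normal form = 0.
Since the normal form is 0, p ∈ I.

Ideal membership is decidable via reduction modulo a Gröbner basis.

a - b + 2 lies in I (it reduces to 0).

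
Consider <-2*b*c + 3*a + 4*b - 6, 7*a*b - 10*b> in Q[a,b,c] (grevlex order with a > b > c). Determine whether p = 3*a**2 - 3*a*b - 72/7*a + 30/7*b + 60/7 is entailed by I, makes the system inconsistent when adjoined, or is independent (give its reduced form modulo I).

First compute the reduced Gröbner basis of I by Buchberger's algorithm.
f_1 = -2*b*c + 3*a + 4*b - 6, LT = b*c.
f_2 = 7*a*b - 10*b, LT = a*b.

S(f_1,f_2): lcm = a*b*c. S = -3/2*a**2 - 2*a*b + 10/7*b*c + 3*a.
  leading term a**2: no divisor's leading term divides it; move -3/2*a**2 to the remainder.
  leading term a*b: subtract (-2/7)·f_2 from -2*a*b + 10/7*b*c + 3*a → 10/7*b*c + 3*a - 20/7*b
  leading term b*c: subtract (-5/7)·f_1 from 10/7*b*c + 3*a - 20/7*b → 36/7*a - 30/7
  leading term a: no divisor's leading term divides it; move 36/7*a to the remainder.
  leading term 1: no divisor's leading term divides it; move -30/7 to the remainder.
  remainder -3/2*a**2 + 36/7*a - 30/7 ≠ 0; add h_3 = -3/2*a**2 + 36/7*a - 30/7 to the basis.

The other S-polynomials (S(f_1,h_3), S(f_2,h_3)) all reduce to 0 modulo the current basis, so we have a Gröbner basis.
Inter-reduce: drop elements whose leading term is divisible by another's, tail-reduce, and make monic.
Reduced Gröbner basis: {a**2 - 24/7*a + 20/7, a*b - 10/7*b, b*c - 3/2*a - 2*b + 3}.
Label its elements g_1 = a**2 - 24/7*a + 20/7, g_2 = a*b - 10/7*b, g_3 = b*c - 3/2*a - 2*b + 3.

Reduce p = 3*a**2 - 3*a*b - 72/7*a + 30/7*b + 60/7 modulo G:
  leading term a**2: subtract (3)·g_1 from 3*a**2 - 3*a*b - 72/7*a + 30/7*b + 60/7 → -3*a*b + 30/7*b
  leading term a*b: subtract (-3)·g_2 from -3*a*b + 30/7*b → 0
  normal form = 0.
Since the normal form is 0, p ∈ I.

The remainder on division by a Gröbner basis is unique — it is the normal form.

3*a**2 - 3*a*b - 72/7*a + 30/7*b + 60/7 lies in I (it reduces to 0).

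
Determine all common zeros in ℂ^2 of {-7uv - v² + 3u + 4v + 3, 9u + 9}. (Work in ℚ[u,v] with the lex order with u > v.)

{(-1, 0), (-1, 11)}

Compute a lex Gröbner basis by Buchberger's algorithm.
f_1 = -7uv + 3u - v² + 4v + 3, LT = uv.
f_2 = 9u + 9, LT = u.

S(f_1,f_2): lcm = uv. S = -3/7u + 1/7v² - 11/7v - 3/7.
  leading term u: subtract (-1/21)·f_2 from -3/7u + 1/7v² - 11/7v - 3/7 → 1/7v² - 11/7v
  leading term v²: no divisor's leading term divides it; move 1/7v² to the remainder.
  leading term v: no divisor's leading term divides it; move -11/7v to the remainder.
  remainder 1/7v² - 11/7v ≠ 0; add h_3 = 1/7v² - 11/7v to the basis.

The other S-polynomials (S(f_1,h_3), S(f_2,h_3)) all reduce to 0 modulo the current basis, so we have a Gröbner basis.
Inter-reduce: drop elements whose leading term is divisible by another's, tail-reduce, and make monic.
Reduced Gröbner basis: {u + 1, v² - 11v}.

A lex Gröbner basis eliminates variables successively. Here v² - 11v depends only on v, with roots {0, 11}; lifting each root through the earlier basis elements recovers the full solutions.
  v = 0: the earlier basis element becomes u + 1 = 0, giving u = -1 — point (-1, 0).
  v = 11: the earlier basis element becomes u + 1 = 0, giving u = -1 — point (-1, 11).
Each listed point satisfies every original equation (direct substitution).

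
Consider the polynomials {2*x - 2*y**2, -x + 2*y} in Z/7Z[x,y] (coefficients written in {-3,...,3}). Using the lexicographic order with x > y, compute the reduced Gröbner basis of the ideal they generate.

f_1 = 2*x - 2*y**2, LT = x.
f_2 = -x + 2*y, LT = x.

S(f_1,f_2): lcm = x. S = -y**2 + 2*y.
  leading term y**2: no divisor's leading term divides it; move -y**2 to the remainder.
  leading term y: no divisor's leading term divides it; move 2*y to the remainder.
  remainder -y**2 + 2*y ≠ 0; add g_3 = -y**2 + 2*y to the basis.

The other S-polynomials (S(f_1,g_3), S(f_2,g_3)) all reduce to 0 modulo the current basis, so we have a Gröbner basis.
Inter-reduce: drop elements whose leading term is divisible by another's, tail-reduce, and make monic.

G = {x - 2*y, y**2 - 2*y}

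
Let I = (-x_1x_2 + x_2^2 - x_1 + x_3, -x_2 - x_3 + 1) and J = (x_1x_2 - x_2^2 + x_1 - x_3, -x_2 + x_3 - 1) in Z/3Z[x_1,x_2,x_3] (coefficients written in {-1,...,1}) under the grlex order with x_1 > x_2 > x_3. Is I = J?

No, the ideals differ.

Equality of ideals is decidable: compute both reduced Gröbner bases (unique for the ordering) and check whether they agree.
Buchberger on the first generating set:
f_1 = -x_1x_2 + x_2^2 - x_1 + x_3, LT = x_1x_2.
f_2 = -x_2 - x_3 + 1, LT = x_2.

S(f_1,f_2): lcm = x_1x_2. S = -x_1x_3 - x_2^2 - x_1 - x_3.
  leading term x_1x_3: no divisor's leading term divides it; move -x_1x_3 to the remainder.
  leading term x_2^2: subtract (x_2)·f_2 from -x_2^2 - x_1 - x_3 → x_2x_3 - x_1 - x_2 - x_3
  leading term x_2x_3: subtract (-x_3)·f_2 from x_2x_3 - x_1 - x_2 - x_3 → -x_3^2 - x_1 - x_2
  leading term x_3^2: no divisor's leading term divides it; move -x_3^2 to the remainder.
  leading term x_1: no divisor's leading term divides it; move -x_1 to the remainder.
  leading term x_2: subtract (1)·f_2 from -x_2 → x_3 - 1
  leading term x_3: no divisor's leading term divides it; move x_3 to the remainder.
  leading term 1: no divisor's leading term divides it; move -1 to the remainder.
  remainder -x_1x_3 - x_3^2 - x_1 + x_3 - 1 ≠ 0; add g_3 = -x_1x_3 - x_3^2 - x_1 + x_3 - 1 to the basis.

S(f_1,g_3): lcm = x_1x_2x_3. S = -x_2^2x_3 - x_2x_3^2 - x_1x_2 + x_1x_3 + x_2x_3 - x_3^2 - x_2.
  leading term x_2^2x_3: subtract (x_2x_3)·f_2 from -x_2^2x_3 - x_2x_3^2 - x_1x_2 + x_1x_3 + x_2x_3 - x_3^2 - x_2 → -x_1x_2 + x_1x_3 - x_3^2 - x_2
  leading term x_1x_2: subtract (1)·f_1 from -x_1x_2 + x_1x_3 - x_3^2 - x_2 → x_1x_3 - x_2^2 - x_3^2 + x_1 - x_2 - x_3
  leading term x_1x_3: subtract (-1)·g_3 from x_1x_3 - x_2^2 - x_3^2 + x_1 - x_2 - x_3 → -x_2^2 + x_3^2 - x_2 - 1
  leading term x_2^2: subtract (x_2)·f_2 from -x_2^2 + x_3^2 - x_2 - 1 → x_2x_3 + x_3^2 + x_2 - 1
  leading term x_2x_3: subtract (-x_3)·f_2 from x_2x_3 + x_3^2 + x_2 - 1 → x_2 + x_3 - 1
  leading term x_2: subtract (-1)·f_2 from x_2 + x_3 - 1 → 0
  remainder 0.

S(f_2,g_3): leading monomials are coprime, so the S-polynomial reduces to 0 (Buchberger's first criterion).
Every S-polynomial of the final basis reduces to 0, so we have a Gröbner basis.
Inter-reduce: drop elements whose leading term is divisible by another's, tail-reduce, and make monic.
Reduced Gröbner basis: {x_1x_3 + x_3^2 + x_1 - x_3 + 1, x_2 + x_3 - 1}.

Buchberger on the second generating set:
h_1 = x_1x_2 - x_2^2 + x_1 - x_3, LT = x_1x_2.
h_2 = -x_2 + x_3 - 1, LT = x_2.

S(h_1,h_2): lcm = x_1x_2. S = x_1x_3 - x_2^2 - x_3.
  leading term x_1x_3: no divisor's leading term divides it; move x_1x_3 to the remainder.
  leading term x_2^2: subtract (x_2)·h_2 from -x_2^2 - x_3 → -x_2x_3 + x_2 - x_3
  leading term x_2x_3: subtract (x_3)·h_2 from -x_2x_3 + x_2 - x_3 → -x_3^2 + x_2
  leading term x_3^2: no divisor's leading term divides it; move -x_3^2 to the remainder.
  leading term x_2: subtract (-1)·h_2 from x_2 → x_3 - 1
  leading term x_3: no divisor's leading term divides it; move x_3 to the remainder.
  leading term 1: no divisor's leading term divides it; move -1 to the remainder.
  remainder x_1x_3 - x_3^2 + x_3 - 1 ≠ 0; add k_3 = x_1x_3 - x_3^2 + x_3 - 1 to the basis.

S(h_1,k_3): lcm = x_1x_2x_3. S = -x_2^2x_3 + x_2x_3^2 + x_1x_3 - x_2x_3 - x_3^2 + x_2.
  leading term x_2^2x_3: subtract (x_2x_3)·h_2 from -x_2^2x_3 + x_2x_3^2 + x_1x_3 - x_2x_3 - x_3^2 + x_2 → x_1x_3 - x_3^2 + x_2
  leading term x_1x_3: subtract (1)·k_3 from x_1x_3 - x_3^2 + x_2 → x_2 - x_3 + 1
  leading term x_2: subtract (-1)·h_2 from x_2 - x_3 + 1 → 0
  remainder 0.

S(h_2,k_3): leading monomials are coprime, so the S-polynomial reduces to 0 (Buchberger's first criterion).
Every S-polynomial of the final basis reduces to 0, so we have a Gröbner basis.
Inter-reduce: drop elements whose leading term is divisible by another's, tail-reduce, and make monic.
Reduced Gröbner basis: {x_1x_3 - x_3^2 + x_3 - 1, x_2 - x_3 + 1}.

Since the reduced bases disagree, the two ideals are not the same.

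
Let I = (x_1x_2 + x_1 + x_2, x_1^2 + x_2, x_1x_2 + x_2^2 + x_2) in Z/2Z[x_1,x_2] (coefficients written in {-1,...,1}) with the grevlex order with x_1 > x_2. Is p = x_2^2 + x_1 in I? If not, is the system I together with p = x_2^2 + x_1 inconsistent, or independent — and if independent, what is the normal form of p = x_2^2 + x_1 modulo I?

x_2^2 + x_1 lies in I (it reduces to 0).

First compute the reduced Gröbner basis of I by Buchberger's algorithm.
f_1 = x_1x_2 + x_1 + x_2, LT = x_1x_2.
f_2 = x_1^2 + x_2, LT = x_1^2.
f_3 = x_1x_2 + x_2^2 + x_2, LT = x_1x_2.

S(f_1,f_2): lcm = x_1^2x_2. S = x_1^2 + x_1x_2 + x_2^2.
  leading term x_1^2: subtract (1)·f_2 from x_1^2 + x_1x_2 + x_2^2 → x_1x_2 + x_2^2 + x_2
  leading term x_1x_2: subtract (1)·f_1 from x_1x_2 + x_2^2 + x_2 → x_2^2 + x_1
  leading term x_2^2: no divisor's leading term divides it; move x_2^2 to the remainder.
  leading term x_1: no divisor's leading term divides it; move x_1 to the remainder.
  remainder x_2^2 + x_1 ≠ 0; add h_4 = x_2^2 + x_1 to the basis.

The other S-polynomials (S(f_1,f_3), S(f_2,f_3), S(f_1,h_4), S(f_2,h_4), S(f_3,h_4)) all reduce to 0 modulo the current basis, so we have a Gröbner basis.
Inter-reduce: drop elements whose leading term is divisible by another's, tail-reduce, and make monic.
Reduced Gröbner basis: {x_1^2 + x_2, x_1x_2 + x_1 + x_2, x_2^2 + x_1}.
Label its elements g_1 = x_1^2 + x_2, g_2 = x_1x_2 + x_1 + x_2, g_3 = x_2^2 + x_1.

Reduce p = x_2^2 + x_1 modulo G:
  leading term x_2^2: subtract (1)·g_3 from x_2^2 + x_1 → 0
  normal form = 0.
Since the normal form is 0, p ∈ I.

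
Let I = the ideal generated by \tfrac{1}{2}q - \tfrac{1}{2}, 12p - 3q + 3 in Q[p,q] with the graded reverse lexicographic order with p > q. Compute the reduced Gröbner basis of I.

Buchberger's algorithm terminates because the ascending chain of leading-term ideals stabilizes.

f_1 = \tfrac{1}{2}q - \tfrac{1}{2}, LT = q.
f_2 = 12p - 3q + 3, LT = p.

The S-polynomials (S(f_1,f_2)) all reduce to 0 modulo the current basis, so we have a Gröbner basis.

G = {p, q - 1}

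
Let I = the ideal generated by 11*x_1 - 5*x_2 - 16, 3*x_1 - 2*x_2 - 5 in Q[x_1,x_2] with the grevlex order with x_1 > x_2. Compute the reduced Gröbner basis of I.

G = {x_1 - 1, x_2 + 1}

f_1 = 11*x_1 - 5*x_2 - 16, LT = x_1.
f_2 = 3*x_1 - 2*x_2 - 5, LT = x_1.

S(f_1,f_2): lcm = x_1. S = 7/33*x_2 + 7/33.
  reduce S modulo (f_1, f_2):
  remainder 7/33*x_2 + 7/33 ≠ 0; add g_3 = 7/33*x_2 + 7/33 to the basis.

The other S-polynomials (S(f_1,g_3), S(f_2,g_3)) all reduce to 0 modulo the current basis, so we have a Gröbner basis.
Inter-reduce: drop elements whose leading term is divisible by another's, tail-reduce, and make monic.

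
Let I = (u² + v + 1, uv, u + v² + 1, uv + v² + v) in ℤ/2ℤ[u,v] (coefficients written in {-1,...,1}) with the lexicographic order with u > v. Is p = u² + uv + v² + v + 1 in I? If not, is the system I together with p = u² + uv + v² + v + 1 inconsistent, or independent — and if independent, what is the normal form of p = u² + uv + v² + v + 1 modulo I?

u² + uv + v² + v + 1 is independent of I; its normal form modulo I is v.

First compute the reduced Gröbner basis of I by Buchberger's algorithm.
f_1 = u² + v + 1, LT = u².
f_2 = uv, LT = uv.
f_3 = u + v² + 1, LT = u.
f_4 = uv + v² + v, LT = uv.

S(f_1,f_2): lcm = u²v. S = v² + v.
  reduce S modulo (f_1, f_2, f_3, f_4):
  remainder v² + v ≠ 0; add h_5 = v² + v to the basis.

The other S-polynomials (S(f_1,f_3), S(f_1,f_4), S(f_2,f_3), S(f_2,f_4), S(f_3,f_4), S(f_1,h_5), S(f_2,h_5), S(f_3,h_5), S(f_4,h_5)) all reduce to 0 modulo the current basis, so we have a Gröbner basis.
Inter-reduce: drop elements whose leading term is divisible by another's, tail-reduce, and make monic.
Reduced Gröbner basis: {u + v + 1, v² + v}.
Label its elements g_1 = u + v + 1, g_2 = v² + v.

Reduce p = u² + uv + v² + v + 1 modulo G:
  leading term u²: subtract (u)·g_1 from u² + uv + v² + v + 1 → u + v² + v + 1
  leading term u: subtract (1)·g_1 from u + v² + v + 1 → v²
  leading term v²: subtract (1)·g_2 from v² → v
  leading term v: no divisor's leading term divides it; move v to the remainder.
  normal form = v.
The normal form is nonzero, so p ∉ I. Since p minus its normal form lies in I, I + (p) = I + (r) where r = v; decide whether this ideal is the whole ring.
Run Buchberger on G together with r (pairs among the g_i already reduce to 0 since G is a Gröbner basis):
g_1 = u + v + 1, LT = u.
g_2 = v² + v, LT = v².
r = v, LT = v.

The S-polynomials (S(g_1,g_2), S(g_1,r), S(g_2,r)) all reduce to 0 modulo the current basis, so we have a Gröbner basis.
Inter-reduce: drop elements whose leading term is divisible by another's, tail-reduce, and make monic.
Reduced Gröbner basis: {u + 1, v}.
The reduced Gröbner basis of I + (p) is {u + 1, v} ≠ {1}, a proper ideal, so the enlarged system stays consistent: p is independent of I, with normal form v.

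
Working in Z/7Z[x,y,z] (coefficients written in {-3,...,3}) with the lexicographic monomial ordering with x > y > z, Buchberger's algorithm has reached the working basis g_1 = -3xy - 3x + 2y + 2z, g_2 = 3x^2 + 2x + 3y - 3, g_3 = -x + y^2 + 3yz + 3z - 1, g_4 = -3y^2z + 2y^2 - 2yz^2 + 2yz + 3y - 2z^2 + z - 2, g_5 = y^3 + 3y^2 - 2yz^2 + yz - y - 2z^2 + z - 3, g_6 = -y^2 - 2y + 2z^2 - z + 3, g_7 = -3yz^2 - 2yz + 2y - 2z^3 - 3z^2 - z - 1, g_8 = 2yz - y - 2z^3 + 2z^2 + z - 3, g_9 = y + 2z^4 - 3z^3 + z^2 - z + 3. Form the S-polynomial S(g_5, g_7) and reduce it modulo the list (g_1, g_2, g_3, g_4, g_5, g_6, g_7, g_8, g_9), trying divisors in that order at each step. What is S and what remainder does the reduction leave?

S(g_5, g_7) = -3y^3z + 3y^3 - 3y^2z^3 + 2y^2z^2 + 2y^2z + 2y^2 - 2yz^4 + yz^3 - yz^2 - 2z^4 + z^3 - 3z^2; remainder on division = 0.

lcm(LM(g_5), LM(g_7)) = y^3z^2.
S = (lcm/LT(g_5))·g_5 − (lcm/LT(g_7))·g_7 = -3y^3z + 3y^3 - 3y^2z^3 + 2y^2z^2 + 2y^2z + 2y^2 - 2yz^4 + yz^3 - yz^2 - 2z^4 + z^3 - 3z^2.
Reduce S modulo (g_1, g_2, g_3, g_4, g_5, g_6, g_7, g_8, g_9) in that order:
  leading term y^3z: subtract (y)·g_4 from -3y^3z + 3y^3 - 3y^2z^3 + 2y^2z^2 + 2y^2z + 2y^2 - 2yz^4 + yz^3 - yz^2 - 2z^4 + z^3 - 3z^2 → y^3 - 3y^2z^3 - 3y^2z^2 - y^2 - 2yz^4 + yz^3 + yz^2 - yz + 2y - 2z^4 + z^3 - 3z^2
  leading term y^3: subtract (1)·g_5 from y^3 - 3y^2z^3 - 3y^2z^2 - y^2 - 2yz^4 + yz^3 + yz^2 - yz + 2y - 2z^4 + z^3 - 3z^2 → -3y^2z^3 - 3y^2z^2 + 3y^2 - 2yz^4 + yz^3 + 3yz^2 - 2yz + 3y - 2z^4 + z^3 - z^2 - z + 3
  leading term y^2z^3: subtract (z^2)·g_4 from -3y^2z^3 - 3y^2z^2 + 3y^2 - 2yz^4 + yz^3 + 3yz^2 - 2yz + 3y - 2z^4 + z^3 - z^2 - z + 3 → 2y^2z^2 + 3y^2 - yz^3 - 2yz + 3y + z^2 - z + 3
  leading term y^2z^2: subtract (-3z)·g_4 from 2y^2z^2 + 3y^2 - yz^3 - 2yz + 3y + z^2 - z + 3 → -y^2z + 3y^2 - yz^2 + 3y + z^3 - 3z^2 + 3
  leading term y^2z: subtract (-2)·g_4 from -y^2z + 3y^2 - yz^2 + 3y + z^3 - 3z^2 + 3 → 2yz^2 - 3yz + 2y + z^3 + 2z - 1
  leading term yz^2: subtract (-3)·g_7 from 2yz^2 - 3yz + 2y + z^3 + 2z - 1 → -2yz + y + 2z^3 - 2z^2 - z + 3
  leading term yz: subtract (-1)·g_8 from -2yz + y + 2z^3 - 2z^2 - z + 3 → 0
The remainder is 0, so this S-polynomial contributes no new basis element.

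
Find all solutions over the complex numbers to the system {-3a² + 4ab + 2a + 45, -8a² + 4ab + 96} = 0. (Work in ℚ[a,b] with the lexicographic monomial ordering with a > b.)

Compute a lex Gröbner basis by Buchberger's algorithm.
f_1 = -3a² + 4ab + 2a + 45, LT = a².
f_2 = -8a² + 4ab + 96, LT = a².

S(f_1,f_2): lcm = a². S = -⅚ab - ⅔a - 3.
  leading term ab: no divisor's leading term divides it; move -⅚ab to the remainder.
  leading term a: no divisor's leading term divides it; move -⅔a to the remainder.
  leading term 1: no divisor's leading term divides it; move -3 to the remainder.
  remainder -⅚ab - ⅔a - 3 ≠ 0; add h_3 = -⅚ab - ⅔a - 3 to the basis.

S(f_1,h_3): lcm = a²b. S = -⅘a² - 4/3ab² - ⅔ab - 18/5a - 15b.
  leading term a²: subtract (4/15)·f_1 from -⅘a² - 4/3ab² - ⅔ab - 18/5a - 15b → -4/3ab² - 26/15ab - 62/15a - 15b - 12
  leading term ab²: subtract (8/5b)·h_3 from -4/3ab² - 26/15ab - 62/15a - 15b - 12 → -⅔ab - 62/15a - 51/5b - 12
  leading term ab: subtract (⅘)·h_3 from -⅔ab - 62/15a - 51/5b - 12 → -18/5a - 51/5b - 48/5
  leading term a: no divisor's leading term divides it; move -18/5a to the remainder.
  leading term b: no divisor's leading term divides it; move -51/5b to the remainder.
  leading term 1: no divisor's leading term divides it; move -48/5 to the remainder.
  remainder -18/5a - 51/5b - 48/5 ≠ 0; add h_4 = -18/5a - 51/5b - 48/5 to the basis.

S(f_2,h_3): lcm = a²b. S = -⅘a² - ½ab² - 18/5a - 12b.
  leading term a²: subtract (4/15)·f_1 from -⅘a² - ½ab² - 18/5a - 12b → -½ab² - 16/15ab - 62/15a - 12b - 12
  leading term ab²: subtract (⅗b)·h_3 from -½ab² - 16/15ab - 62/15a - 12b - 12 → -⅔ab - 62/15a - 51/5b - 12
  leading term ab: subtract (⅘)·h_3 from -⅔ab - 62/15a - 51/5b - 12 → -18/5a - 51/5b - 48/5
  leading term a: subtract (1)·h_4 from -18/5a - 51/5b - 48/5 → 0
  remainder 0.

S(f_1,h_4): lcm = a². S = -25/6ab - 10/3a - 15.
  leading term ab: subtract (5)·h_3 from -25/6ab - 10/3a - 15 → 0
  remainder 0.

S(f_2,h_4): lcm = a². S = -10/3ab - 8/3a - 12.
  leading term ab: subtract (4)·h_3 from -10/3ab - 8/3a - 12 → 0
  remainder 0.

S(h_3,h_4): lcm = ab. S = ⅘a - 17/6b² - 8/3b + 18/5.
  leading term a: subtract (-2/9)·h_4 from ⅘a - 17/6b² - 8/3b + 18/5 → -17/6b² - 74/15b + 22/15
  leading term b²: no divisor's leading term divides it; move -17/6b² to the remainder.
  leading term b: no divisor's leading term divides it; move -74/15b to the remainder.
  leading term 1: no divisor's leading term divides it; move 22/15 to the remainder.
  remainder -17/6b² - 74/15b + 22/15 ≠ 0; add h_5 = -17/6b² - 74/15b + 22/15 to the basis.

S(f_1,h_5): leading monomials are coprime, so the S-polynomial reduces to 0 (Buchberger's first criterion).
S(f_2,h_5): leading monomials are coprime, so the S-polynomial reduces to 0 (Buchberger's first criterion).
S(h_3,h_5): lcm = ab². S = -16/17ab + 44/85a + 18/5b.
  leading term ab: subtract (96/85)·h_3 from -16/17ab + 44/85a + 18/5b → 108/85a + 18/5b + 288/85
  leading term a: subtract (-6/17)·h_4 from 108/85a + 18/5b + 288/85 → 0
  remainder 0.

S(h_4,h_5): leading monomials are coprime, so the S-polynomial reduces to 0 (Buchberger's first criterion).
Every S-polynomial of the final basis reduces to 0, so we have a Gröbner basis.
Inter-reduce: drop elements whose leading term is divisible by another's, tail-reduce, and make monic.
Reduced Gröbner basis: {a + 17/6b + 8/3, b² + 148/85b - 44/85}.

From the last basis element, b² + 148/85b - 44/85 = 0, so b takes values in {-2, 22/85}. Each choice, substituted upward through the basis, yields the corresponding point(s) of the solution set.
  b = -2: the earlier basis element becomes a - 3 = 0, giving a = 3 — point (3, -2).
  b = 22/85: the earlier basis element becomes a + 17/5 = 0, giving a = -17/5 — point (-17/5, 22/85).
Substituting each solution back into the original system confirms all equations vanish.

{(3, -2), (-17/5, 22/85)}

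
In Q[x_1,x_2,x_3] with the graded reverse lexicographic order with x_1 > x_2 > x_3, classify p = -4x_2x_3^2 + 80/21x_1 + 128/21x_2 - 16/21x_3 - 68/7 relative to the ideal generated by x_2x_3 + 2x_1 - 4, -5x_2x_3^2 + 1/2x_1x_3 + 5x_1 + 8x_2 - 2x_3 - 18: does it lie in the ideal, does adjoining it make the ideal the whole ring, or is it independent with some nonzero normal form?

First compute the reduced Gröbner basis of I by Buchberger's algorithm.
f_1 = x_2x_3 + 2x_1 - 4, LT = x_2x_3.
f_2 = -5x_2x_3^2 + 1/2x_1x_3 + 5x_1 + 8x_2 - 2x_3 - 18, LT = x_2x_3^2.

S(f_1,f_2): lcm = x_2x_3^2. S = 21/10x_1x_3 + x_1 + 8/5x_2 - 22/5x_3 - 18/5.
  leading term x_1x_3: no divisor's leading term divides it; move 21/10x_1x_3 to the remainder.
  leading term x_1: no divisor's leading term divides it; move x_1 to the remainder.
  leading term x_2: no divisor's leading term divides it; move 8/5x_2 to the remainder.
  leading term x_3: no divisor's leading term divides it; move -22/5x_3 to the remainder.
  leading term 1: no divisor's leading term divides it; move -18/5 to the remainder.
  remainder 21/10x_1x_3 + x_1 + 8/5x_2 - 22/5x_3 - 18/5 ≠ 0; add h_3 = 21/10x_1x_3 + x_1 + 8/5x_2 - 22/5x_3 - 18/5 to the basis.

S(f_1,h_3): lcm = x_1x_2x_3. S = 2x_1^2 - 10/21x_1x_2 - 16/21x_2^2 + 44/21x_2x_3 - 4x_1 + 12/7x_2.
  leading term x_1^2: no divisor's leading term divides it; move 2x_1^2 to the remainder.
  leading term x_1x_2: no divisor's leading term divides it; move -10/21x_1x_2 to the remainder.
  leading term x_2^2: no divisor's leading term divides it; move -16/21x_2^2 to the remainder.
  leading term x_2x_3: subtract (44/21)·f_1 from 44/21x_2x_3 - 4x_1 + 12/7x_2 → -172/21x_1 + 12/7x_2 + 176/21
  leading term x_1: no divisor's leading term divides it; move -172/21x_1 to the remainder.
  leading term x_2: no divisor's leading term divides it; move 12/7x_2 to the remainder.
  leading term 1: no divisor's leading term divides it; move 176/21 to the remainder.
  remainder 2x_1^2 - 10/21x_1x_2 - 16/21x_2^2 - 172/21x_1 + 12/7x_2 + 176/21 ≠ 0; add h_4 = 2x_1^2 - 10/21x_1x_2 - 16/21x_2^2 - 172/21x_1 + 12/7x_2 + 176/21 to the basis.

The other S-polynomials (S(f_2,h_3), S(f_1,h_4), S(f_2,h_4), S(h_3,h_4)) all reduce to 0 modulo the current basis, so we have a Gröbner basis.
Inter-reduce: drop elements whose leading term is divisible by another's, tail-reduce, and make monic.
Reduced Gröbner basis: {x_1^2 - 5/21x_1x_2 - 8/21x_2^2 - 86/21x_1 + 6/7x_2 + 88/21, x_1x_3 + 10/21x_1 + 16/21x_2 - 44/21x_3 - 12/7, x_2x_3 + 2x_1 - 4}.
Label its elements g_1 = x_1^2 - 5/21x_1x_2 - 8/21x_2^2 - 86/21x_1 + 6/7x_2 + 88/21, g_2 = x_1x_3 + 10/21x_1 + 16/21x_2 - 44/21x_3 - 12/7, g_3 = x_2x_3 + 2x_1 - 4.

Reduce p = -4x_2x_3^2 + 80/21x_1 + 128/21x_2 - 16/21x_3 - 68/7 modulo G:
  leading term x_2x_3^2: subtract (-4x_3)·g_3 from -4x_2x_3^2 + 80/21x_1 + 128/21x_2 - 16/21x_3 - 68/7 → 8x_1x_3 + 80/21x_1 + 128/21x_2 - 352/21x_3 - 68/7
  leading term x_1x_3: subtract (8)·g_2 from 8x_1x_3 + 80/21x_1 + 128/21x_2 - 352/21x_3 - 68/7 → 4
  leading term 1: no divisor's leading term divides it; move 4 to the remainder.
  normal form = 4.
The normal form is nonzero, so p ∉ I. Since p minus its normal form lies in I, I + (p) = I + (r) where r = 4; decide whether this ideal is the whole ring.
Here r = 4 is a nonzero constant, hence a unit: 1 ∈ I + (p), the Gröbner basis of I + (p) is {1}, and the enlarged system has no common solution — adjoining p is inconsistent.

Adjoining -4x_2x_3^2 + 80/21x_1 + 128/21x_2 - 16/21x_3 - 68/7 makes the ideal the whole ring: the system is inconsistent.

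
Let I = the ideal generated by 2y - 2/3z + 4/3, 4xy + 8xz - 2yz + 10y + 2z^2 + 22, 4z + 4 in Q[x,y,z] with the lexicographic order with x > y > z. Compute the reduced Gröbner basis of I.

This is the nonlinear analogue of row-reducing a linear system.

f_1 = 2y - 2/3z + 4/3, LT = y.
f_2 = 4xy + 8xz - 2yz + 10y + 2z^2 + 22, LT = xy.
f_3 = 4z + 4, LT = z.

S(f_1,f_2): lcm = xy. S = -7/3xz + 2/3x + 1/2yz - 5/2y - 1/2z^2 - 11/2.
  leading term xz: subtract (-7/12x)·f_3 from -7/3xz + 2/3x + 1/2yz - 5/2y - 1/2z^2 - 11/2 → 3x + 1/2yz - 5/2y - 1/2z^2 - 11/2
  leading term x: no divisor's leading term divides it; move 3x to the remainder.
  leading term yz: subtract (1/4z)·f_1 from 1/2yz - 5/2y - 1/2z^2 - 11/2 → -5/2y - 1/3z^2 - 1/3z - 11/2
  leading term y: subtract (-5/4)·f_1 from -5/2y - 1/3z^2 - 1/3z - 11/2 → -1/3z^2 - 7/6z - 23/6
  leading term z^2: subtract (-1/12z)·f_3 from -1/3z^2 - 7/6z - 23/6 → -5/6z - 23/6
  leading term z: subtract (-5/24)·f_3 from -5/6z - 23/6 → -3
  leading term 1: no divisor's leading term divides it; move -3 to the remainder.
  remainder 3x - 3 ≠ 0; add g_4 = 3x - 3 to the basis.

The other S-polynomials (S(f_1,f_3), S(f_2,f_3), S(f_1,g_4), S(f_2,g_4), S(f_3,g_4)) all reduce to 0 modulo the current basis, so we have a Gröbner basis.
Inter-reduce: drop elements whose leading term is divisible by another's, tail-reduce, and make monic.

G = {x - 1, y + 1, z + 1}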